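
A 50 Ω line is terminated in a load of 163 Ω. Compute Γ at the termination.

Γ = 0.531

Γ = (Z_L − Z_0)/(Z_L + Z_0) = (163 − 50)/(163 + 50) = 113/213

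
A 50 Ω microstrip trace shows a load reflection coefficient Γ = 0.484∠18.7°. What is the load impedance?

Z_L ≈ 121 + j48.9 Ω

Z_L = Z_0·(1 + Γ)/(1 − Γ) = 50·(1.46 + j0.155)/(0.542 − j0.155)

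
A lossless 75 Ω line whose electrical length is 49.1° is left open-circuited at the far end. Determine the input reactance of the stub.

X_in ≈ -65 Ω (capacitive)

tan(βl) = 1.15
For an open-circuited stub, Z_in = −jZ_0·cot(βl) = −jZ_0/tan(βl)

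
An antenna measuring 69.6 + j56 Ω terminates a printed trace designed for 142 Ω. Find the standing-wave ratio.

Γ = (Z_L − Z_0)/(Z_L + Z_0) = (-72.4 + j56)/(211.6 + j56)
|Γ| = 91.5/219 = 0.418
VSWR = (1 + |Γ|)/(1 − |Γ|) = 1.42/0.582

VSWR ≈ 2.44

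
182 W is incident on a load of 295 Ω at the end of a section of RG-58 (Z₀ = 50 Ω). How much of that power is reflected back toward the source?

P_reflected ≈ 91.8 W

Γ = (295 − 50)/(295 + 50) = 0.71
|Γ|² = 0.504
P_refl = |Γ|²·P_inc = 91.8 W, P_del = (1 − |Γ|²)·P_inc = 90.2 W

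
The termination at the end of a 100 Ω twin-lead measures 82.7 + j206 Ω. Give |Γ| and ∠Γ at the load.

Γ ≈ 0.751 ∠ 46.4°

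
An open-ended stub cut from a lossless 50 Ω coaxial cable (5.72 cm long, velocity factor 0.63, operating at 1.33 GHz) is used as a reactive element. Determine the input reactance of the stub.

X_in ≈ 71.2 Ω (inductive)

λ = v/f = 0.63·c / 1.33 GHz = 0.142 m
βl = 2π·l/λ = 2π × 0.403 = 145°
tan(βl) = -0.703
For an open-ended stub, Z_in = −jZ_0·cot(βl) = −jZ_0/tan(βl)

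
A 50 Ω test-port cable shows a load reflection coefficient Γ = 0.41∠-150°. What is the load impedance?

Z_L = Z_0·(1 + Γ)/(1 − Γ) = 50·(0.645 − j0.205)/(1.36 + j0.205)

Z_L ≈ 22.1 − j10.9 Ω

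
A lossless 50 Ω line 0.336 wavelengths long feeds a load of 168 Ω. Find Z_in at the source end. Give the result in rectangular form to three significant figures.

βl = 2π × 0.336 = 121°
tan(βl) = tan(121°) = -1.67
Z_in = Z_0·(Z_L + jZ_0·tanβl)/(Z_0 + jZ_L·tanβl)
     = 50·(168 − j83.3)/(50 − j280)

Z_in ≈ 19.6 + j26.5 Ω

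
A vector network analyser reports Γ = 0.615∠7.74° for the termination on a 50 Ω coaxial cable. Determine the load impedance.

Z_L = Z_0·(1 + Γ)/(1 − Γ) = 50·(1.61 + j0.0828)/(0.391 − j0.0828)

Z_L ≈ 195 + j52 Ω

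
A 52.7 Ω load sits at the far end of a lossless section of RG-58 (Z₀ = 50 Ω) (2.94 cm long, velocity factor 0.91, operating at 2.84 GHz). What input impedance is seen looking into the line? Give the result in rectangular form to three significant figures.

Z_in ≈ 48 + j1.63 Ω

λ = v/f = 0.91·c / 2.84 GHz = 0.0961 m
βl = 2π·l/λ = 2π × 0.306 = 110°
tan(βl) = tan(110°) = -2.73
Z_in = Z_0·(Z_L + jZ_0·tanβl)/(Z_0 + jZ_L·tanβl)
     = 50·(52.7 − j137)/(50 − j144)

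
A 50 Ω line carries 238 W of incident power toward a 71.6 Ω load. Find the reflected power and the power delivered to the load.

Γ = (71.6 − 50)/(71.6 + 50) = 0.178
|Γ|² = 0.0316
P_refl = |Γ|²·P_inc = 7.51 W, P_del = (1 − |Γ|²)·P_inc = 230 W

P_reflected ≈ 7.51 W; P_delivered ≈ 230 W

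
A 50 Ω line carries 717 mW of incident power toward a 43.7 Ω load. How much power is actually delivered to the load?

Γ = (43.7 − 50)/(43.7 + 50) = -0.0672
|Γ|² = 0.00452
P_refl = |Γ|²·P_inc = 3.24 mW, P_del = (1 − |Γ|²)·P_inc = 714 mW

P_delivered ≈ 714 mW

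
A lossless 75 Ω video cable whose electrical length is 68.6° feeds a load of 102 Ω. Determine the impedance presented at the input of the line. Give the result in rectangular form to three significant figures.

Z_in ≈ 58.7 − j12.5 Ω

tan(βl) = tan(68.6°) = 2.55
Z_in = Z_0·(Z_L + jZ_0·tanβl)/(Z_0 + jZ_L·tanβl)
     = 75·(102 + j191)/(75 + j260)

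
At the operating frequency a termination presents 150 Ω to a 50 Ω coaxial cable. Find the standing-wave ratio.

Γ = (150 − 50)/(150 + 50) = 0.5
VSWR = (1 + 0.5)/(1 − 0.5)

VSWR ≈ 3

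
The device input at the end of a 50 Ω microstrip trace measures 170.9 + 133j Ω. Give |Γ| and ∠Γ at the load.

Γ ≈ 0.697 ∠ 16.7°

Γ = (Z_L − Z_0)/(Z_L + Z_0) = (120.9 + j133)/(220.9 + j133)
|Γ| = 180/258 = 0.697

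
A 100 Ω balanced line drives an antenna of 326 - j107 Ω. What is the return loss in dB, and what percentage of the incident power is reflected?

Γ = (226 − j107)/(426 − j107), |Γ| = 0.569
RL = −20·log₁₀(0.569) = 4.89 dB
P_refl/P_inc = |Γ|² = 0.324

RL ≈ 4.89 dB; 32.4% of incident power reflected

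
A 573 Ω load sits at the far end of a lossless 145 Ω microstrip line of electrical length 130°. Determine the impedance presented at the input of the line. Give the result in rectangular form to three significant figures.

tan(βl) = tan(130°) = -1.19
Z_in = Z_0·(Z_L + jZ_0·tanβl)/(Z_0 + jZ_L·tanβl)
     = 145·(573 − j173)/(145 − j683)

Z_in ≈ 59.8 + j109 Ω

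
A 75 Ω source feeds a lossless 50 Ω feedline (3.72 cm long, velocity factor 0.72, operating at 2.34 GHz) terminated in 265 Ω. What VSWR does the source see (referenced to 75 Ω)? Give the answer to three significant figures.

VSWR ≈ 5.01

λ = v/f = 0.72·c / 2.34 GHz = 0.0923 m
βl = 2π·l/λ = 2π × 0.403 = 145°
tan(βl) = -0.698
Z_in = Z_0·(Z_L + jZ_0·tanβl)/(Z_0 + jZ_L·tanβl) = 26.8 + j64.4 Ω
Γ_s = (Z_in − Z_s)/(Z_in + Z_s) = (-48.2 + j64.4)/(102 + j64.4), |Γ_s| = 0.667
VSWR = (1 + |Γ_s|)/(1 − |Γ_s|)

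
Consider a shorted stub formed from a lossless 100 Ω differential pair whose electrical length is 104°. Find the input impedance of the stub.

Z_in ≈ −j401 Ω

tan(βl) = -4.01
For a shorted stub, Z_in = jZ_0·tan(βl)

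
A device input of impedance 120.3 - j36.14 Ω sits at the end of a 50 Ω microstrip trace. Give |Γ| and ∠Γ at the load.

Γ ≈ 0.454 ∠ -15.2°

Γ = (Z_L − Z_0)/(Z_L + Z_0) = (70.3 − j36.14)/(170.3 − j36.14)
|Γ| = 79/174 = 0.454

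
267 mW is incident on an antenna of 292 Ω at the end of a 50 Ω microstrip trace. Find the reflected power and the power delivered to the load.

P_reflected ≈ 134 mW; P_delivered ≈ 133 mW

Γ = (292 − 50)/(292 + 50) = 0.708
|Γ|² = 0.501
P_refl = |Γ|²·P_inc = 134 mW, P_del = (1 − |Γ|²)·P_inc = 133 mW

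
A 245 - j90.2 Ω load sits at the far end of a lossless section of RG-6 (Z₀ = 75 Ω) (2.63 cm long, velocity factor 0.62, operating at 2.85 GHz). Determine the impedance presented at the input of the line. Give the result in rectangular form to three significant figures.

λ = v/f = 0.62·c / 2.85 GHz = 0.0653 m
βl = 2π·l/λ = 2π × 0.403 = 145°
tan(βl) = tan(145°) = -0.698
Z_in = Z_0·(Z_L + jZ_0·tanβl)/(Z_0 + jZ_L·tanβl)
     = 75·(245 − j143)/(12 − j171)

Z_in ≈ 69.7 + j103 Ω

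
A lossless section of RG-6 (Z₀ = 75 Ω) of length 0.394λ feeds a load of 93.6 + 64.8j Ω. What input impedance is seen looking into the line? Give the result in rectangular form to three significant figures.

βl = 2π × 0.394 = 142°
tan(βl) = tan(142°) = -0.786
Z_in = Z_0·(Z_L + jZ_0·tanβl)/(Z_0 + jZ_L·tanβl)
     = 75·(93.6 + j5.87)/(126 − j73.6)

Z_in ≈ 40 + j26.9 Ω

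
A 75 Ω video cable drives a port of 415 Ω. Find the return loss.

RL ≈ 3.17 dB

Γ = (415 − 75)/(415 + 75) = 0.694
RL = −20·log₁₀|Γ| = −20·log₁₀(0.694)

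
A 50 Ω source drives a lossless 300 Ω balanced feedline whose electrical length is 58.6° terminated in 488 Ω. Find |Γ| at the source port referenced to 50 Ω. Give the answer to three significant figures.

tan(βl) = 1.64
Z_in = Z_0·(Z_L + jZ_0·tanβl)/(Z_0 + jZ_L·tanβl) = 222 − j99.9 Ω
Γ_s = (Z_in − Z_s)/(Z_in + Z_s) = (172 − j99.9)/(272 − j99.9), |Γ_s| = 0.686

|Γ| ≈ 0.686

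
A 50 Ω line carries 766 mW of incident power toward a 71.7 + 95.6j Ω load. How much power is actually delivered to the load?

|Γ| = |(21.7 + j95.6)/(121.7 + j95.6)| = 0.633
|Γ|² = 0.401
P_refl = |Γ|²·P_inc = 307 mW, P_del = (1 − |Γ|²)·P_inc = 459 mW

P_delivered ≈ 459 mW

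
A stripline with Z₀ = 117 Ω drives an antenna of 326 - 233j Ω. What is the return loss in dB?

RL ≈ 4.08 dB

Γ = (209 − j233)/(443 − j233), |Γ| = 0.625
RL = −20·log₁₀|Γ| = −20·log₁₀(0.625)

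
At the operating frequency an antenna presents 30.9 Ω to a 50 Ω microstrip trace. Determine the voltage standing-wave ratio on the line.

VSWR ≈ 1.62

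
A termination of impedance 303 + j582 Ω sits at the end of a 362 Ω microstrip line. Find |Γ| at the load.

Γ = (Z_L − Z_0)/(Z_L + Z_0) = (-59 + j582)/(665 + j582)
|Γ| = 585/884

|Γ| ≈ 0.662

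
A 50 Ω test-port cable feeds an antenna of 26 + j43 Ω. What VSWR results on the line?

Γ = (Z_L − Z_0)/(Z_L + Z_0) = (-24 + j43)/(76 + j43)
|Γ| = 49.2/87.3 = 0.564
VSWR = (1 + |Γ|)/(1 − |Γ|) = 1.56/0.436

VSWR ≈ 3.59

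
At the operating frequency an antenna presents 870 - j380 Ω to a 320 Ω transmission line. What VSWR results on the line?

Γ = (Z_L − Z_0)/(Z_L + Z_0) = (550 − j380)/(1190 − j380)
|Γ| = 669/1250 = 0.535
VSWR = (1 + |Γ|)/(1 − |Γ|) = 1.54/0.465

VSWR ≈ 3.3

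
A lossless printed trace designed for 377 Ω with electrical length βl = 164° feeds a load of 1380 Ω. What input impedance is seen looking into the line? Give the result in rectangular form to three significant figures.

tan(βl) = tan(164°) = -0.287
Z_in = Z_0·(Z_L + jZ_0·tanβl)/(Z_0 + jZ_L·tanβl)
     = 377·(1380 − j108)/(377 − j396)

Z_in ≈ 711 + j638 Ω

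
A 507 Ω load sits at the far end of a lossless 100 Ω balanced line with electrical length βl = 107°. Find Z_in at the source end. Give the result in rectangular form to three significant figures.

tan(βl) = tan(107°) = -3.27
Z_in = Z_0·(Z_L + jZ_0·tanβl)/(Z_0 + jZ_L·tanβl)
     = 100·(507 − j327)/(100 − j1660)

Z_in ≈ 21.5 + j29.3 Ω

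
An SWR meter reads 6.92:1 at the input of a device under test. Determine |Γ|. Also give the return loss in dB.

|Γ| = (S − 1)/(S + 1) = (6.92 − 1)/(6.92 + 1) = 5.92/7.92
RL = −20·log₁₀|Γ| = −20·log₁₀(0.747)

|Γ| ≈ 0.747; return loss ≈ 2.53 dB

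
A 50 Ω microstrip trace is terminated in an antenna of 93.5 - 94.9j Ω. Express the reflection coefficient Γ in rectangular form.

Γ ≈ 0.515 − j0.321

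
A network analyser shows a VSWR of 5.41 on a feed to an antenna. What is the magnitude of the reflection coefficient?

|Γ| ≈ 0.688

|Γ| = (S − 1)/(S + 1) = (5.41 − 1)/(5.41 + 1) = 4.41/6.41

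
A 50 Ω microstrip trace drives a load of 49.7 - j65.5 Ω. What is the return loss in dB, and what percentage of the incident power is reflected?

RL ≈ 5.21 dB; 30.1% of incident power reflected

Γ = (-0.3 − j65.5)/(99.7 − j65.5), |Γ| = 0.549
RL = −20·log₁₀(0.549) = 5.21 dB
P_refl/P_inc = |Γ|² = 0.301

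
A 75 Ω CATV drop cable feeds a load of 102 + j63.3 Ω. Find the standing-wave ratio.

Γ = (Z_L − Z_0)/(Z_L + Z_0) = (27 + j63.3)/(177 + j63.3)
|Γ| = 68.8/188 = 0.366
VSWR = (1 + |Γ|)/(1 − |Γ|) = 1.37/0.634

VSWR ≈ 2.16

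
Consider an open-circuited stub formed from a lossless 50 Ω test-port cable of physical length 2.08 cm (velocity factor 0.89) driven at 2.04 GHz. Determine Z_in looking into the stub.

λ = v/f = 0.89·c / 2.04 GHz = 0.131 m
βl = 2π·l/λ = 2π × 0.159 = 57.2°
tan(βl) = 1.55
For an open-circuited stub, Z_in = −jZ_0·cot(βl) = −jZ_0/tan(βl)

Z_in ≈ −j32.2 Ω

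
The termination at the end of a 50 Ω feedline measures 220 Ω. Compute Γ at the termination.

Γ = (Z_L − Z_0)/(Z_L + Z_0) = (220 − 50)/(220 + 50) = 170/270

Γ = 0.63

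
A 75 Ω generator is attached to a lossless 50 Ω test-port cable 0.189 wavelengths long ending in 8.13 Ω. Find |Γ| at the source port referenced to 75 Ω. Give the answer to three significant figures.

|Γ| ≈ 0.657

βl = 2π × 0.189 = 68°
tan(βl) = 2.48
Z_in = Z_0·(Z_L + jZ_0·tanβl)/(Z_0 + jZ_L·tanβl) = 50 + j104 Ω
Γ_s = (Z_in − Z_s)/(Z_in + Z_s) = (-25 + j104)/(125 + j104), |Γ_s| = 0.657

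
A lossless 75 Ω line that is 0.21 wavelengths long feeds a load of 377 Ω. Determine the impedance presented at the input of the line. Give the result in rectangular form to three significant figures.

Z_in ≈ 15.9 − j18.4 Ω

βl = 2π × 0.21 = 75.6°
tan(βl) = tan(75.6°) = 3.89
Z_in = Z_0·(Z_L + jZ_0·tanβl)/(Z_0 + jZ_L·tanβl)
     = 75·(377 + j292)/(75 + j1470)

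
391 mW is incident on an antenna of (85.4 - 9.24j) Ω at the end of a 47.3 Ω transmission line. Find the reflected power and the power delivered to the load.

P_reflected ≈ 34 mW; P_delivered ≈ 357 mW

|Γ| = |(38.1 − j9.24)/(132.7 − j9.24)| = 0.295
|Γ|² = 0.0869
P_refl = |Γ|²·P_inc = 34 mW, P_del = (1 − |Γ|²)·P_inc = 357 mW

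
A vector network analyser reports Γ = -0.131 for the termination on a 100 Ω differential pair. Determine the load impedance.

Z_L ≈ 76.8 Ω

Z_L = Z_0·(1 + Γ)/(1 − Γ) = 100·(0.869)/(1.13)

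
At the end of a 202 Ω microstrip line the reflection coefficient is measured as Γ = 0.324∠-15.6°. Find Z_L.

Z_L = Z_0·(1 + Γ)/(1 − Γ) = 202·(1.31 − j0.0871)/(0.688 + j0.0871)

Z_L ≈ 376 − j73.2 Ω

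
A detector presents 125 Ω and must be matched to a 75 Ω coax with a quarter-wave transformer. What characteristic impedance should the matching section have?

Z_qwt ≈ 96.8 Ω

Z_qwt = √(Z_0·R_L) = √(75 × 125) = √9375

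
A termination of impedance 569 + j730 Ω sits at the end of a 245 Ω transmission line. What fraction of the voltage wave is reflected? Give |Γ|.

Γ = (Z_L − Z_0)/(Z_L + Z_0) = (324 + j730)/(814 + j730)
|Γ| = 799/1090

|Γ| ≈ 0.73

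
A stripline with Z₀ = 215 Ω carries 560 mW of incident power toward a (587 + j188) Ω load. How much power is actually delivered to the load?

P_delivered ≈ 417 mW

|Γ| = |(372 + j188)/(802 + j188)| = 0.506
|Γ|² = 0.256
P_refl = |Γ|²·P_inc = 143 mW, P_del = (1 − |Γ|²)·P_inc = 417 mW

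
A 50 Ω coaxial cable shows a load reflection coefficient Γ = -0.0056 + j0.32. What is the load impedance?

Z_L ≈ 40.3 + j28.7 Ω

Z_L = Z_0·(1 + Γ)/(1 − Γ) = 50·(0.994 + j0.32)/(1.01 − j0.32)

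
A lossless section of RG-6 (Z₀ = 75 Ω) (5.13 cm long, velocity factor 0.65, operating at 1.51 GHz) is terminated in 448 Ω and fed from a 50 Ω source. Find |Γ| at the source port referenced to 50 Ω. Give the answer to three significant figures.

λ = v/f = 0.65·c / 1.51 GHz = 0.129 m
βl = 2π·l/λ = 2π × 0.397 = 143°
tan(βl) = -0.753
Z_in = Z_0·(Z_L + jZ_0·tanβl)/(Z_0 + jZ_L·tanβl) = 33 + j92.2 Ω
Γ_s = (Z_in − Z_s)/(Z_in + Z_s) = (-17 + j92.2)/(83 + j92.2), |Γ_s| = 0.756

|Γ| ≈ 0.756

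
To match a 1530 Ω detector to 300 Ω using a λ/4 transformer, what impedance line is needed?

Z_qwt ≈ 677 Ω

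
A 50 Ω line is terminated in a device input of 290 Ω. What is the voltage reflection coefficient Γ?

Γ = (Z_L − Z_0)/(Z_L + Z_0) = (290 − 50)/(290 + 50) = 240/340

Γ = 0.706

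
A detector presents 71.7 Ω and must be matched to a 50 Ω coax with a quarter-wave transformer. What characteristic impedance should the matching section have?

Z_qwt = √(Z_0·R_L) = √(50 × 71.7) = √3585

Z_qwt ≈ 59.9 Ω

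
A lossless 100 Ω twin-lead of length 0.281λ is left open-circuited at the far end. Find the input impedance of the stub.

Z_in ≈ +j19.7 Ω

βl = 2π × 0.281 = 101°
tan(βl) = -5.07
For an open-circuited stub, Z_in = −jZ_0·cot(βl) = −jZ_0/tan(βl)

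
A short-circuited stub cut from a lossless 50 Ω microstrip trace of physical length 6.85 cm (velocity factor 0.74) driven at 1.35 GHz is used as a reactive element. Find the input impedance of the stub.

Z_in ≈ −j28.9 Ω

λ = v/f = 0.74·c / 1.35 GHz = 0.164 m
βl = 2π·l/λ = 2π × 0.417 = 150°
tan(βl) = -0.578
For a short-circuited stub, Z_in = jZ_0·tan(βl)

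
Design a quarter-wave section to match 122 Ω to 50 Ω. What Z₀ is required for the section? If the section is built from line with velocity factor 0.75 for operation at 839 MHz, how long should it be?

Z_qwt = √(Z_0·R_L) = √(50 × 122) = √6100
λ = 0.75·c/f = 0.268 m, so l = λ/4 = 0.067 m

Z_qwt ≈ 78.1 Ω; length ≈ 6.7 cm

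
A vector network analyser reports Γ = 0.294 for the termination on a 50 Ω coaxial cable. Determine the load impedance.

Z_L = Z_0·(1 + Γ)/(1 − Γ) = 50·(1.29)/(0.706)

Z_L ≈ 91.6 Ω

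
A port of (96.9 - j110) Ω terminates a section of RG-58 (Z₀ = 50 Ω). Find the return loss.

RL ≈ 3.72 dB

Γ = (46.9 − j110)/(146.9 − j110), |Γ| = 0.652
RL = −20·log₁₀|Γ| = −20·log₁₀(0.652)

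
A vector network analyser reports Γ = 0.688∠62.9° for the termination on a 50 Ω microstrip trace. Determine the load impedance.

Z_L = Z_0·(1 + Γ)/(1 − Γ) = 50·(1.31 + j0.612)/(0.687 − j0.612)

Z_L ≈ 31.1 + j72.4 Ω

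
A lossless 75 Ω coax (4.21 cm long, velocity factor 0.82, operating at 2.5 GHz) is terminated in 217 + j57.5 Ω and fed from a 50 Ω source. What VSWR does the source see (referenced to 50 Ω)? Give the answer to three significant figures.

λ = v/f = 0.82·c / 2.5 GHz = 0.0984 m
βl = 2π·l/λ = 2π × 0.428 = 154°
tan(βl) = -0.487
Z_in = Z_0·(Z_L + jZ_0·tanβl)/(Z_0 + jZ_L·tanβl) = 69.3 + j86.4 Ω
Γ_s = (Z_in − Z_s)/(Z_in + Z_s) = (19.3 + j86.4)/(119 + j86.4), |Γ_s| = 0.601
VSWR = (1 + |Γ_s|)/(1 − |Γ_s|)

VSWR ≈ 4.01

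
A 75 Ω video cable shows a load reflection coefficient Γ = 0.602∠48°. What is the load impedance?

Z_L ≈ 85.9 + j121 Ω

Z_L = Z_0·(1 + Γ)/(1 − Γ) = 75·(1.4 + j0.447)/(0.597 − j0.447)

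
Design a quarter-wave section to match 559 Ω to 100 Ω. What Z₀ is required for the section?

Z_qwt = √(Z_0·R_L) = √(100 × 559) = √55900

Z_qwt ≈ 236 Ω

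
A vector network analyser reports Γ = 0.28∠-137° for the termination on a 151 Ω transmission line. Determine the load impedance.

Z_L = Z_0·(1 + Γ)/(1 − Γ) = 151·(0.795 − j0.191)/(1.2 + j0.191)

Z_L ≈ 93.5 − j38.8 Ω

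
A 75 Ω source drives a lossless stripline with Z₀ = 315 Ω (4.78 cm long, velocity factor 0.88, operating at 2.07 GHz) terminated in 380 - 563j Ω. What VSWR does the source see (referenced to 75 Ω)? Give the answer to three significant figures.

VSWR ≈ 16.2

λ = v/f = 0.88·c / 2.07 GHz = 0.128 m
βl = 2π·l/λ = 2π × 0.375 = 135°
tan(βl) = -1
Z_in = Z_0·(Z_L + jZ_0·tanβl)/(Z_0 + jZ_L·tanβl) = 365 + j553 Ω
Γ_s = (Z_in − Z_s)/(Z_in + Z_s) = (290 + j553)/(440 + j553), |Γ_s| = 0.884
VSWR = (1 + |Γ_s|)/(1 − |Γ_s|)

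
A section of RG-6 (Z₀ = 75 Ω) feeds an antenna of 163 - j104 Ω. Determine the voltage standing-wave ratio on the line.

VSWR ≈ 3.21

Γ = (Z_L − Z_0)/(Z_L + Z_0) = (88 − j104)/(238 − j104)
|Γ| = 136/260 = 0.525
VSWR = (1 + |Γ|)/(1 − |Γ|) = 1.52/0.475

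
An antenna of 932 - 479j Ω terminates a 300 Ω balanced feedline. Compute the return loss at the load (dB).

Γ = (632 − j479)/(1232 − j479), |Γ| = 0.6
RL = −20·log₁₀|Γ| = −20·log₁₀(0.6)

RL ≈ 4.44 dB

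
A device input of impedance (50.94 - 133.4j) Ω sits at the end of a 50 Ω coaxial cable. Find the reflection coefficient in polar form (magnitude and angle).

Γ = (Z_L − Z_0)/(Z_L + Z_0) = (0.94 − j133.4)/(100.9 − j133.4)
|Γ| = 133/167 = 0.797

Γ ≈ 0.797 ∠ -36.7°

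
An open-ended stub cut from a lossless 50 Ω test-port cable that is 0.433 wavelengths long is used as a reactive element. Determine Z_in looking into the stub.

βl = 2π × 0.433 = 156°
tan(βl) = -0.448
For an open-ended stub, Z_in = −jZ_0·cot(βl) = −jZ_0/tan(βl)

Z_in ≈ +j112 Ω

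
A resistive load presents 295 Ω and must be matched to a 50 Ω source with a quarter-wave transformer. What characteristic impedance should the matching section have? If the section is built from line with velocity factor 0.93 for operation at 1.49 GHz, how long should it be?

Z_qwt ≈ 121 Ω; length ≈ 4.68 cm

Z_qwt = √(Z_0·R_L) = √(50 × 295) = √14750
λ = 0.93·c/f = 0.187 m, so l = λ/4 = 0.0468 m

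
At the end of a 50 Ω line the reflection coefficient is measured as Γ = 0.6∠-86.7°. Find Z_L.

Z_L = Z_0·(1 + Γ)/(1 − Γ) = 50·(1.03 − j0.599)/(0.965 + j0.599)

Z_L ≈ 24.8 − j46.4 Ω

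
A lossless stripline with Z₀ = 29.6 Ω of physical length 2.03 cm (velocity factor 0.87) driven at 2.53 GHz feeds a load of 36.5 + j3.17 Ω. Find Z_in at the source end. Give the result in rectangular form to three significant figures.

Z_in ≈ 25.9 − j5.23 Ω

λ = v/f = 0.87·c / 2.53 GHz = 0.103 m
βl = 2π·l/λ = 2π × 0.197 = 70.8°
tan(βl) = tan(70.8°) = 2.88
Z_in = Z_0·(Z_L + jZ_0·tanβl)/(Z_0 + jZ_L·tanβl)
     = 29.6·(36.5 + j88.4)/(20.5 + j105)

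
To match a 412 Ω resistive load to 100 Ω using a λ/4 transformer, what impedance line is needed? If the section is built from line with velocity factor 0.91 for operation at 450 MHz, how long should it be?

Z_qwt = √(Z_0·R_L) = √(100 × 412) = √41200
λ = 0.91·c/f = 0.607 m, so l = λ/4 = 0.152 m

Z_qwt ≈ 203 Ω; length ≈ 15.2 cm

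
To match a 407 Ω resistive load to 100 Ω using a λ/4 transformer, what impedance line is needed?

Z_qwt ≈ 202 Ω

Z_qwt = √(Z_0·R_L) = √(100 × 407) = √40700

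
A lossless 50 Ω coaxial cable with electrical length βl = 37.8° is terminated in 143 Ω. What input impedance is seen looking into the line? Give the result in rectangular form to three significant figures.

tan(βl) = tan(37.8°) = 0.776
Z_in = Z_0·(Z_L + jZ_0·tanβl)/(Z_0 + jZ_L·tanβl)
     = 50·(143 + j38.8)/(50 + j111)

Z_in ≈ 38.7 − j47 Ω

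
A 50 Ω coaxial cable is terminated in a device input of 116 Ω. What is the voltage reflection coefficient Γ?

Γ = (Z_L − Z_0)/(Z_L + Z_0) = (116 − 50)/(116 + 50) = 66/166

Γ = 0.398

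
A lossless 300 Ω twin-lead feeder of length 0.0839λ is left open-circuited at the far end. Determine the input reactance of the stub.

X_in ≈ -515 Ω (capacitive)

βl = 2π × 0.0839 = 30.2°
tan(βl) = 0.582
For an open-circuited stub, Z_in = −jZ_0·cot(βl) = −jZ_0/tan(βl)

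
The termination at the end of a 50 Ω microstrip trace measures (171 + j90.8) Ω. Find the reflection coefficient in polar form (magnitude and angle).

Γ ≈ 0.633 ∠ 14.5°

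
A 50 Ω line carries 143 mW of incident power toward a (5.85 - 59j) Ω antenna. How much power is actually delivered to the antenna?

P_delivered ≈ 25.3 mW

|Γ| = |(-44.15 − j59)/(55.85 − j59)| = 0.907
|Γ|² = 0.823
P_refl = |Γ|²·P_inc = 118 mW, P_del = (1 − |Γ|²)·P_inc = 25.3 mW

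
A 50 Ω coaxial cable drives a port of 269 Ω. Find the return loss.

RL ≈ 3.27 dB

Γ = (269 − 50)/(269 + 50) = 0.687
RL = −20·log₁₀|Γ| = −20·log₁₀(0.687)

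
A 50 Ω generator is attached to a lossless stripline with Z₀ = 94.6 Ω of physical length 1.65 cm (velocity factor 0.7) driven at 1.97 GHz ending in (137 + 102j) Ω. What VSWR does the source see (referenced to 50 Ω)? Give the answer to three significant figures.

λ = v/f = 0.7·c / 1.97 GHz = 0.107 m
βl = 2π·l/λ = 2π × 0.155 = 55.7°
tan(βl) = 1.47
Z_in = Z_0·(Z_L + jZ_0·tanβl)/(Z_0 + jZ_L·tanβl) = 89 − j88.9 Ω
Γ_s = (Z_in − Z_s)/(Z_in + Z_s) = (39 − j88.9)/(139 − j88.9), |Γ_s| = 0.588
VSWR = (1 + |Γ_s|)/(1 − |Γ_s|)

VSWR ≈ 3.86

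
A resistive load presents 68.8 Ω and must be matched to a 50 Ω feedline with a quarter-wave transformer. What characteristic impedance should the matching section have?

Z_qwt ≈ 58.7 Ω

Z_qwt = √(Z_0·R_L) = √(50 × 68.8) = √3440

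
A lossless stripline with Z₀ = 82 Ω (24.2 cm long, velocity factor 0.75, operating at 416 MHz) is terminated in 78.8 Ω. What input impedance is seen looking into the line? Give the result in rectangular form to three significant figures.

Z_in ≈ 79.4 − j1.94 Ω

λ = v/f = 0.75·c / 416 MHz = 0.541 m
βl = 2π·l/λ = 2π × 0.447 = 161°
tan(βl) = tan(161°) = -0.343
Z_in = Z_0·(Z_L + jZ_0·tanβl)/(Z_0 + jZ_L·tanβl)
     = 82·(78.8 − j28.1)/(82 − j27)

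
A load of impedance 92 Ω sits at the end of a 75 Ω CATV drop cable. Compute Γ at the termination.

Γ = 0.102

Γ = (Z_L − Z_0)/(Z_L + Z_0) = (92 − 75)/(92 + 75) = 17/167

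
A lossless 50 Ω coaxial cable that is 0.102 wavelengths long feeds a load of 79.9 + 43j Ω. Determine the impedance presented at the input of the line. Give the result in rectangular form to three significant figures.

Z_in ≈ 80.3 − j42.9 Ω

βl = 2π × 0.102 = 36.7°
tan(βl) = tan(36.7°) = 0.746
Z_in = Z_0·(Z_L + jZ_0·tanβl)/(Z_0 + jZ_L·tanβl)
     = 50·(79.9 + j80.3)/(17.9 + j59.6)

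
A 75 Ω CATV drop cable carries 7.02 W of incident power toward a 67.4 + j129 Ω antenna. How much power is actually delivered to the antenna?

|Γ| = |(-7.6 + j129)/(142.4 + j129)| = 0.673
|Γ|² = 0.452
P_refl = |Γ|²·P_inc = 3.18 W, P_del = (1 − |Γ|²)·P_inc = 3.84 W

P_delivered ≈ 3.84 W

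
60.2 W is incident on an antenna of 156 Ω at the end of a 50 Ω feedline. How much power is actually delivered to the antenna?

Γ = (156 − 50)/(156 + 50) = 0.515
|Γ|² = 0.265
P_refl = |Γ|²·P_inc = 15.9 W, P_del = (1 − |Γ|²)·P_inc = 44.3 W

P_delivered ≈ 44.3 W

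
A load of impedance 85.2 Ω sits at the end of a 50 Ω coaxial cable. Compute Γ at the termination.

Γ = (Z_L − Z_0)/(Z_L + Z_0) = (85.2 − 50)/(85.2 + 50) = 35.2/135.2

Γ = 0.26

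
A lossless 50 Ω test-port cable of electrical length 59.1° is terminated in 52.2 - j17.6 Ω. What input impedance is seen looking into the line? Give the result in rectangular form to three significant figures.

Z_in ≈ 35.6 + j2.46 Ω

tan(βl) = tan(59.1°) = 1.67
Z_in = Z_0·(Z_L + jZ_0·tanβl)/(Z_0 + jZ_L·tanβl)
     = 50·(52.2 + j65.9)/(79.4 + j87.2)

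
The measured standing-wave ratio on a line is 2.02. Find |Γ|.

|Γ| ≈ 0.338

|Γ| = (S − 1)/(S + 1) = (2.02 − 1)/(2.02 + 1) = 1.02/3.02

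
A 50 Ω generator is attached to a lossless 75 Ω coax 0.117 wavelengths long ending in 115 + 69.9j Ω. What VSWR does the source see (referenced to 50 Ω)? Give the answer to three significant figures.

VSWR ≈ 3.24

βl = 2π × 0.117 = 42.1°
tan(βl) = 0.904
Z_in = Z_0·(Z_L + jZ_0·tanβl)/(Z_0 + jZ_L·tanβl) = 107 − j70.8 Ω
Γ_s = (Z_in − Z_s)/(Z_in + Z_s) = (57.4 − j70.8)/(157 − j70.8), |Γ_s| = 0.528
VSWR = (1 + |Γ_s|)/(1 − |Γ_s|)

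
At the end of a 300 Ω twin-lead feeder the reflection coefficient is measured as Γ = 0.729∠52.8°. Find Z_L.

Z_L = Z_0·(1 + Γ)/(1 − Γ) = 300·(1.44 + j0.581)/(0.559 − j0.581)

Z_L ≈ 216 + j536 Ω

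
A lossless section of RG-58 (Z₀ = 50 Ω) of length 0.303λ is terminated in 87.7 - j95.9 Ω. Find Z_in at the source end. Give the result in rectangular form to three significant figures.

Z_in ≈ 17.7 + j33.2 Ω

βl = 2π × 0.303 = 109°
tan(βl) = tan(109°) = -2.89
Z_in = Z_0·(Z_L + jZ_0·tanβl)/(Z_0 + jZ_L·tanβl)
     = 50·(87.7 − j240)/(-227 − j254)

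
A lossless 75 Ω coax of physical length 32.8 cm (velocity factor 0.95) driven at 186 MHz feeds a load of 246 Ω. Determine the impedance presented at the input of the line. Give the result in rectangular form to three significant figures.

Z_in ≈ 24 − j15.6 Ω

λ = v/f = 0.95·c / 186 MHz = 1.53 m
βl = 2π·l/λ = 2π × 0.214 = 77.1°
tan(βl) = tan(77.1°) = 4.35
Z_in = Z_0·(Z_L + jZ_0·tanβl)/(Z_0 + jZ_L·tanβl)
     = 75·(246 + j326)/(75 + j1070)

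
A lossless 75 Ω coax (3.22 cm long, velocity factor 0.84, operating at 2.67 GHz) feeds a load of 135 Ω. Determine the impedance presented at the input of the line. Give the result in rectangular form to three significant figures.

Z_in ≈ 52.3 + j29.6 Ω

λ = v/f = 0.84·c / 2.67 GHz = 0.0944 m
βl = 2π·l/λ = 2π × 0.341 = 123°
tan(βl) = tan(123°) = -1.55
Z_in = Z_0·(Z_L + jZ_0·tanβl)/(Z_0 + jZ_L·tanβl)
     = 75·(135 − j116)/(75 − j209)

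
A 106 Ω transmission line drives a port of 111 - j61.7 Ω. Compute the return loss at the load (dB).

Γ = (5 − j61.7)/(217 − j61.7), |Γ| = 0.274
RL = −20·log₁₀|Γ| = −20·log₁₀(0.274)

RL ≈ 11.2 dB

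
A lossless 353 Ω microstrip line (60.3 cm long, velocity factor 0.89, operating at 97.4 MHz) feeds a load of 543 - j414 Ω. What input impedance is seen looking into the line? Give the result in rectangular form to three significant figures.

λ = v/f = 0.89·c / 97.4 MHz = 2.74 m
βl = 2π·l/λ = 2π × 0.22 = 79.2°
tan(βl) = tan(79.2°) = 5.24
Z_in = Z_0·(Z_L + jZ_0·tanβl)/(Z_0 + jZ_L·tanβl)
     = 353·(543 + j1430)/(2520 + j2840)

Z_in ≈ 133 + j50.7 Ω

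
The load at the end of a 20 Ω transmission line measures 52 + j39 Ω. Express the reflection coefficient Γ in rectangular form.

Γ = (Z_L − Z_0)/(Z_L + Z_0) = (32 + j39)/(72 + j39)

Γ ≈ 0.57 + j0.233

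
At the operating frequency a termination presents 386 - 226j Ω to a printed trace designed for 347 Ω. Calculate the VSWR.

VSWR ≈ 1.85

Γ = (Z_L − Z_0)/(Z_L + Z_0) = (39 − j226)/(733 − j226)
|Γ| = 229/767 = 0.299
VSWR = (1 + |Γ|)/(1 − |Γ|) = 1.3/0.701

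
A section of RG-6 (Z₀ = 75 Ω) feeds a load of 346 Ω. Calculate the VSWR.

For a purely resistive load, VSWR = R_L/Z_0 or Z_0/R_L (whichever > 1) = 346/75

VSWR ≈ 4.61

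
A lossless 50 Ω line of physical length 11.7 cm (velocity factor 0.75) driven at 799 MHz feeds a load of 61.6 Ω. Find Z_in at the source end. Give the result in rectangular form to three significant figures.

λ = v/f = 0.75·c / 799 MHz = 0.282 m
βl = 2π·l/λ = 2π × 0.415 = 150°
tan(βl) = tan(150°) = -0.587
Z_in = Z_0·(Z_L + jZ_0·tanβl)/(Z_0 + jZ_L·tanβl)
     = 50·(61.6 − j29.4)/(50 − j36.2)

Z_in ≈ 54.4 + j9.98 Ω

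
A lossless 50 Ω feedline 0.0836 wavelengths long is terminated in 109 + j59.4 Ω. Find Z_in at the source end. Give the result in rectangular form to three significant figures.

βl = 2π × 0.0836 = 30.1°
tan(βl) = tan(30.1°) = 0.58
Z_in = Z_0·(Z_L + jZ_0·tanβl)/(Z_0 + jZ_L·tanβl)
     = 50·(109 + j88.4)/(15.6 + j63.2)

Z_in ≈ 86 − j65.1 Ω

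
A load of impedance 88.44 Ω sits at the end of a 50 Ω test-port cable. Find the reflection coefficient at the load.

Γ = 0.278

Γ = (Z_L − Z_0)/(Z_L + Z_0) = (88.44 − 50)/(88.44 + 50) = 38.44/138.4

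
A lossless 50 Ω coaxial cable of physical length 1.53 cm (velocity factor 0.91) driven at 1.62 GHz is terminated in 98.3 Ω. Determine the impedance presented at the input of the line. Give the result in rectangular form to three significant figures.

Z_in ≈ 53.6 − j35.5 Ω

λ = v/f = 0.91·c / 1.62 GHz = 0.169 m
βl = 2π·l/λ = 2π × 0.0908 = 32.7°
tan(βl) = tan(32.7°) = 0.642
Z_in = Z_0·(Z_L + jZ_0·tanβl)/(Z_0 + jZ_L·tanβl)
     = 50·(98.3 + j32.1)/(50 + j63.1)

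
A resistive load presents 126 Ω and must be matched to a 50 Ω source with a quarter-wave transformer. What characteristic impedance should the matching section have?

Z_qwt ≈ 79.4 Ω

Z_qwt = √(Z_0·R_L) = √(50 × 126) = √6300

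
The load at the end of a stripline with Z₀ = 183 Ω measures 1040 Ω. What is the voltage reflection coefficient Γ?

Γ = (Z_L − Z_0)/(Z_L + Z_0) = (1040 − 183)/(1040 + 183) = 857/1223

Γ = 0.701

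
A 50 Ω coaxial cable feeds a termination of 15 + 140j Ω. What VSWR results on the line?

Γ = (Z_L − Z_0)/(Z_L + Z_0) = (-35 + j140)/(65 + j140)
|Γ| = 144/154 = 0.935
VSWR = (1 + |Γ|)/(1 − |Γ|) = 1.93/0.0651

VSWR ≈ 29.7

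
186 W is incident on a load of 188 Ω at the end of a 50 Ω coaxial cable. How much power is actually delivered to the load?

Γ = (188 − 50)/(188 + 50) = 0.58
|Γ|² = 0.336
P_refl = |Γ|²·P_inc = 62.5 W, P_del = (1 − |Γ|²)·P_inc = 123 W

P_delivered ≈ 123 W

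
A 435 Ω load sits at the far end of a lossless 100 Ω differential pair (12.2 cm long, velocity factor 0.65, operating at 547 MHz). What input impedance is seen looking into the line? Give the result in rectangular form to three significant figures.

Z_in ≈ 32.1 + j60.6 Ω

λ = v/f = 0.65·c / 547 MHz = 0.356 m
βl = 2π·l/λ = 2π × 0.342 = 123°
tan(βl) = tan(123°) = -1.53
Z_in = Z_0·(Z_L + jZ_0·tanβl)/(Z_0 + jZ_L·tanβl)
     = 100·(435 − j153)/(100 − j665)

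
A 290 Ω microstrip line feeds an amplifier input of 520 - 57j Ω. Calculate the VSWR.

VSWR ≈ 1.82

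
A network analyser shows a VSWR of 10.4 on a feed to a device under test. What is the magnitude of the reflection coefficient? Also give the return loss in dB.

|Γ| = (S − 1)/(S + 1) = (10.4 − 1)/(10.4 + 1) = 9.4/11.4
RL = −20·log₁₀|Γ| = −20·log₁₀(0.825)

|Γ| ≈ 0.825; return loss ≈ 1.68 dB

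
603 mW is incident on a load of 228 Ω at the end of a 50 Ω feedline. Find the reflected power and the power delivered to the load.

Γ = (228 − 50)/(228 + 50) = 0.64
|Γ|² = 0.41
P_refl = |Γ|²·P_inc = 247 mW, P_del = (1 − |Γ|²)·P_inc = 356 mW

P_reflected ≈ 247 mW; P_delivered ≈ 356 mW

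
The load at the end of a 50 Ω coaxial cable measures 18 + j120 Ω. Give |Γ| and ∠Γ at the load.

Γ = (Z_L − Z_0)/(Z_L + Z_0) = (-32 + j120)/(68 + j120)
|Γ| = 124/138 = 0.9

Γ ≈ 0.9 ∠ 44.5°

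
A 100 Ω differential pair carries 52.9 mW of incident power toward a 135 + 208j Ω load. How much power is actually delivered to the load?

|Γ| = |(35 + j208)/(235 + j208)| = 0.672
|Γ|² = 0.452
P_refl = |Γ|²·P_inc = 23.9 mW, P_del = (1 − |Γ|²)·P_inc = 29 mW

P_delivered ≈ 29 mW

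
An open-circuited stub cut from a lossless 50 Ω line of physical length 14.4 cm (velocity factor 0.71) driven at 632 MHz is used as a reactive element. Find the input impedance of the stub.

λ = v/f = 0.71·c / 632 MHz = 0.337 m
βl = 2π·l/λ = 2π × 0.427 = 154°
tan(βl) = -0.492
For an open-circuited stub, Z_in = −jZ_0·cot(βl) = −jZ_0/tan(βl)

Z_in ≈ +j102 Ω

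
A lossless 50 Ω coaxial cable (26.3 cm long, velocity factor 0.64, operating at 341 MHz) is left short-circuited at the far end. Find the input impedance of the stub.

λ = v/f = 0.64·c / 341 MHz = 0.563 m
βl = 2π·l/λ = 2π × 0.467 = 168°
tan(βl) = -0.21
For a short-circuited stub, Z_in = jZ_0·tan(βl)

Z_in ≈ −j10.5 Ω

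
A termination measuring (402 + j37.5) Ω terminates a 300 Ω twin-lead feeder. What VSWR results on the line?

VSWR ≈ 1.37

Γ = (Z_L − Z_0)/(Z_L + Z_0) = (102 + j37.5)/(702 + j37.5)
|Γ| = 109/703 = 0.155
VSWR = (1 + |Γ|)/(1 − |Γ|) = 1.15/0.845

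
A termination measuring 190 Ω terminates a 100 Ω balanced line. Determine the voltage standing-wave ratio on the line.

VSWR ≈ 1.9

Γ = (190 − 100)/(190 + 100) = 0.31
VSWR = (1 + 0.31)/(1 − 0.31)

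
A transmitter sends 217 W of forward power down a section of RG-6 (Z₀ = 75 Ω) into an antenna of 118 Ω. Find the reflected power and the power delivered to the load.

P_reflected ≈ 10.8 W; P_delivered ≈ 206 W

Γ = (118 − 75)/(118 + 75) = 0.223
|Γ|² = 0.0496
P_refl = |Γ|²·P_inc = 10.8 W, P_del = (1 − |Γ|²)·P_inc = 206 W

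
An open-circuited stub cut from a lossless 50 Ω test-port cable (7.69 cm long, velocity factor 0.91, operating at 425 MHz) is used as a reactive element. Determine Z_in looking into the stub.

λ = v/f = 0.91·c / 425 MHz = 0.642 m
βl = 2π·l/λ = 2π × 0.12 = 43.1°
tan(βl) = 0.936
For an open-circuited stub, Z_in = −jZ_0·cot(βl) = −jZ_0/tan(βl)

Z_in ≈ −j53.4 Ω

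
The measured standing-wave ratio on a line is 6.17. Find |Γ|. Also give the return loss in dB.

|Γ| = (S − 1)/(S + 1) = (6.17 − 1)/(6.17 + 1) = 5.17/7.17
RL = −20·log₁₀|Γ| = −20·log₁₀(0.721)

|Γ| ≈ 0.721; return loss ≈ 2.84 dB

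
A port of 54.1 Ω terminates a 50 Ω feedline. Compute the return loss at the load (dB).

Γ = (54.1 − 50)/(54.1 + 50) = 0.0394
RL = −20·log₁₀|Γ| = −20·log₁₀(0.0394)

RL ≈ 28.1 dB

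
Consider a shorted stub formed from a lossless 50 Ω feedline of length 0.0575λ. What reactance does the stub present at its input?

X_in ≈ 18.9 Ω (inductive)

βl = 2π × 0.0575 = 20.7°
tan(βl) = 0.378
For a shorted stub, Z_in = jZ_0·tan(βl)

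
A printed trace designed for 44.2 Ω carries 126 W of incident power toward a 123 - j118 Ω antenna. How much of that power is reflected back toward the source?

|Γ| = |(78.8 − j118)/(167.2 − j118)| = 0.693
|Γ|² = 0.481
P_refl = |Γ|²·P_inc = 60.6 W, P_del = (1 − |Γ|²)·P_inc = 65.4 W

P_reflected ≈ 60.6 W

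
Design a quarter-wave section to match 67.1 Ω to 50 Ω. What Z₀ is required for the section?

Z_qwt ≈ 57.9 Ω

Z_qwt = √(Z_0·R_L) = √(50 × 67.1) = √3355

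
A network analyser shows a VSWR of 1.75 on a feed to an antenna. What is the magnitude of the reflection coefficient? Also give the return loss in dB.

|Γ| ≈ 0.273; return loss ≈ 11.3 dB

|Γ| = (S − 1)/(S + 1) = (1.75 − 1)/(1.75 + 1) = 0.75/2.75
RL = −20·log₁₀|Γ| = −20·log₁₀(0.273)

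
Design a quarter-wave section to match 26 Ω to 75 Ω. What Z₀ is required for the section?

Z_qwt ≈ 44.2 Ω

Z_qwt = √(Z_0·R_L) = √(75 × 26) = √1950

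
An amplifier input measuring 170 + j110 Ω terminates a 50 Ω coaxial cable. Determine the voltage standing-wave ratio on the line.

VSWR ≈ 4.91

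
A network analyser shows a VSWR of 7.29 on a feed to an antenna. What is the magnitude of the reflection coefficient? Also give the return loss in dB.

|Γ| ≈ 0.759; return loss ≈ 2.4 dB

|Γ| = (S − 1)/(S + 1) = (7.29 − 1)/(7.29 + 1) = 6.29/8.29
RL = −20·log₁₀|Γ| = −20·log₁₀(0.759)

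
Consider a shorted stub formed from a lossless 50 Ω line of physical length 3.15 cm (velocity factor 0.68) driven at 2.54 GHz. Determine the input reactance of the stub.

λ = v/f = 0.68·c / 2.54 GHz = 0.0803 m
βl = 2π·l/λ = 2π × 0.392 = 141°
tan(βl) = -0.804
For a shorted stub, Z_in = jZ_0·tan(βl)

X_in ≈ -40.2 Ω (capacitive)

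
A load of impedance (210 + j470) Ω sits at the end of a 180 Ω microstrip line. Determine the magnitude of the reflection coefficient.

|Γ| ≈ 0.771

Γ = (Z_L − Z_0)/(Z_L + Z_0) = (30 + j470)/(390 + j470)
|Γ| = 471/611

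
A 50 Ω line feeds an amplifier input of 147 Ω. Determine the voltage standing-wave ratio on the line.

For a purely resistive load, VSWR = R_L/Z_0 or Z_0/R_L (whichever > 1) = 147/50

VSWR ≈ 2.94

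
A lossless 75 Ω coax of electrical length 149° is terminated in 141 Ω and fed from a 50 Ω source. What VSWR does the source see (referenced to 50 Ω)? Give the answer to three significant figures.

VSWR ≈ 2.47

tan(βl) = -0.601
Z_in = Z_0·(Z_L + jZ_0·tanβl)/(Z_0 + jZ_L·tanβl) = 84.3 + j50.2 Ω
Γ_s = (Z_in − Z_s)/(Z_in + Z_s) = (34.3 + j50.2)/(134 + j50.2), |Γ_s| = 0.424
VSWR = (1 + |Γ_s|)/(1 − |Γ_s|)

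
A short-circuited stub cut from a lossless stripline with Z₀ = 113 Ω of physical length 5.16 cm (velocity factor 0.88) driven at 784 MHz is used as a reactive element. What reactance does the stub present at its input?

X_in ≈ 162 Ω (inductive)

λ = v/f = 0.88·c / 784 MHz = 0.337 m
βl = 2π·l/λ = 2π × 0.153 = 55.2°
tan(βl) = 1.44
For a short-circuited stub, Z_in = jZ_0·tan(βl)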